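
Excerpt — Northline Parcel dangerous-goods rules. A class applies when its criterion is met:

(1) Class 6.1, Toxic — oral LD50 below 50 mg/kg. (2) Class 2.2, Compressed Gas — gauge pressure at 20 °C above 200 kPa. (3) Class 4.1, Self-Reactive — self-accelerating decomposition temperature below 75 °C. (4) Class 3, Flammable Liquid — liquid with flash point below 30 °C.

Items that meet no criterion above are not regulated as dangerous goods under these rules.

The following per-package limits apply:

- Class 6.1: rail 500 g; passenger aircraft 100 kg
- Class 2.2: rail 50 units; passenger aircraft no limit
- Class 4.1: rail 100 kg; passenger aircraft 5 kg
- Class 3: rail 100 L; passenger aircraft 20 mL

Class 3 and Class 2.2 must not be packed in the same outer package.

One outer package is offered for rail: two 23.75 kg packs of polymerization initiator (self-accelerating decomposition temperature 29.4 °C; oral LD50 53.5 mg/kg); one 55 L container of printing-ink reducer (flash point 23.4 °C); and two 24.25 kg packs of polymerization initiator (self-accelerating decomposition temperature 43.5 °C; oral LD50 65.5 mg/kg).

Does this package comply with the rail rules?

Polymerization initiator: self-accelerating decomposition temperature 29.4 °C < 75 °C → Class 4.1 (Self-Reactive).
The printing-ink reducer has flash point 23.4 °C, which is < 30 °C, so it is Class 3 (Flammable Liquid).
The polymerization initiator has self-accelerating decomposition temperature 43.5 °C, which is < 75 °C, so it is Class 4.1 (Self-Reactive).
Class 3 quantity: 55 L.
That is within the Class 3 rail limit of 100 L.
Class 4.1 net quantity: (two 23.75 kg packs = 47.5 kg) + (two 24.25 kg packs = 48.5 kg) = 96 kg.
96 kg is within the rail limit of 100 kg for Class 4.1.
The segregation rule (Class 3 with Class 2.2) does not apply to Class 3 with Class 4.1.
Every hazard class is within its rail limit and no segregation rule is violated.

Yes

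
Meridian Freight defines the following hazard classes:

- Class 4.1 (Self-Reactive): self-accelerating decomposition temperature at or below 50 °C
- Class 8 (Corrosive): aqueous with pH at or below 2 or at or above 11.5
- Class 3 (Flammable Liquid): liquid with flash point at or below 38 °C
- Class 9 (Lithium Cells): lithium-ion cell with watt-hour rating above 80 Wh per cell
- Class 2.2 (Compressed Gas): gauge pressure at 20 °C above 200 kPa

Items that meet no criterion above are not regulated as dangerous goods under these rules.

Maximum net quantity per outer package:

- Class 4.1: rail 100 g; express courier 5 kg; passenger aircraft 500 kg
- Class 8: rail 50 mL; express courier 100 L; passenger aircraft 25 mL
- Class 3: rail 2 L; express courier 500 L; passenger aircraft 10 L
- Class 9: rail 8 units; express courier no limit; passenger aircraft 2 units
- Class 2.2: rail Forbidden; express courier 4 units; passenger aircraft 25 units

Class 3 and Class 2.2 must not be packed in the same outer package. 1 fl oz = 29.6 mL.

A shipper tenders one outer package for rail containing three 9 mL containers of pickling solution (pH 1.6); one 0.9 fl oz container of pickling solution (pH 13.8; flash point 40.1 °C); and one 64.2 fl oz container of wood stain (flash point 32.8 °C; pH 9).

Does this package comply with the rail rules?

No

Pickling solution: pH 1.6 ≤ 2 → Class 8 (Corrosive).
Pickling solution: pH 13.8 ≥ 11.5 → Class 8 (Corrosive).
With flash point 32.8 °C (≤ 38 °C), the wood stain falls in Class 3.
Total Class 8: (three 9 mL containers = 27 mL) + (one 0.9 fl oz container = 26.64 mL) = 53.64 mL.
53.64 mL exceeds the rail limit of 50 mL for Class 8.
Class 3 quantity: one 64.2 fl oz container = 1900.32 mL.
1900.32 mL is within the rail limit of 2 L for Class 3.
The segregation rule (Class 3 with Class 2.2) does not apply to Class 8 with Class 3.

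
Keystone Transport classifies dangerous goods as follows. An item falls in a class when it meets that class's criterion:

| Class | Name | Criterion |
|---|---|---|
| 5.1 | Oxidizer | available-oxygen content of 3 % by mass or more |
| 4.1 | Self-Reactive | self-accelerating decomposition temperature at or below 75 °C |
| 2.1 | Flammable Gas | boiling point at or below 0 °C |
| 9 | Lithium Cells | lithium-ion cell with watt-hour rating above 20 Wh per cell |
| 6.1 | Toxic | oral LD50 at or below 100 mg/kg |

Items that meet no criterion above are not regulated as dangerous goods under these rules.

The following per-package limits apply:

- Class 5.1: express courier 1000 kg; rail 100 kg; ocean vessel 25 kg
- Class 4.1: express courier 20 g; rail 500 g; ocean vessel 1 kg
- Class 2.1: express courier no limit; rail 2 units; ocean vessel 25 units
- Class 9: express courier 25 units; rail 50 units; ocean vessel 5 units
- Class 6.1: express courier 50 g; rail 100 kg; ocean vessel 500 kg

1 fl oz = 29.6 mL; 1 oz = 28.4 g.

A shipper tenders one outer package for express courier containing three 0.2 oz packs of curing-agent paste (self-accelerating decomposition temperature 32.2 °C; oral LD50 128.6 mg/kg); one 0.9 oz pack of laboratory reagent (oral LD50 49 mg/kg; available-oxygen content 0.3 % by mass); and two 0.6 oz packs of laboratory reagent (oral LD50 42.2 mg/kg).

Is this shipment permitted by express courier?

No

Curing-agent paste: self-accelerating decomposition temperature 32.2 °C ≤ 75 °C → Class 4.1 (Self-Reactive).
With oral LD50 49 mg/kg (≤ 100 mg/kg), the laboratory reagent falls in Class 6.1.
The laboratory reagent has oral LD50 42.2 mg/kg, which is ≤ 100 mg/kg, so it is Class 6.1 (Toxic).
Total Class 6.1: (one 0.9 oz pack = 25.56 g) + (two 0.6 oz packs = 34.08 g) = 59.64 g.
59.64 g > 50 g (express courier limit, Class 6.1) — over the limit.
Class 4.1 quantity: three 0.2 oz packs = 17.04 g.
17.04 g ≤ 20 g (express courier limit, Class 4.1) — within limit.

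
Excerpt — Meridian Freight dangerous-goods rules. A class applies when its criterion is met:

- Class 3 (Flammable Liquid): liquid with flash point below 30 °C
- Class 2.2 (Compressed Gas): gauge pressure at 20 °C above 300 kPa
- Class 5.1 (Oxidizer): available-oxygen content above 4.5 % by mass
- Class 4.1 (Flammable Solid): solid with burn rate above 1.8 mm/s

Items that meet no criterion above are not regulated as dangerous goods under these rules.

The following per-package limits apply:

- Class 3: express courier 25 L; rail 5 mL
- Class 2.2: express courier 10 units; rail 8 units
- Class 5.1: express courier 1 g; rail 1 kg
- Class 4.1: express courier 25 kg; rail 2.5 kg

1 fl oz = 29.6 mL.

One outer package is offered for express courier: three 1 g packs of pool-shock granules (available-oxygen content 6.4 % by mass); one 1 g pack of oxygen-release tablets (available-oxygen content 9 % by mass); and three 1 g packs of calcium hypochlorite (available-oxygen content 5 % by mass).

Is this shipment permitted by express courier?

The pool-shock granules have available-oxygen content 6.4 % by mass, which is > 4.5 % by mass, so they are Class 5.1 (Oxidizer).
Available-oxygen content 9 % by mass meets the Class 5.1 criterion (Oxidizer), so the oxygen-release tablets are Class 5.1.
With available-oxygen content 5 % by mass (> 4.5 % by mass), the calcium hypochlorite falls in Class 5.1.
Class 5.1 net quantity: (three 1 g packs = 3 g) + 1 g + (three 1 g packs = 3 g) = 7 g.
7 g exceeds the express courier limit of 1 g for Class 5.1.

No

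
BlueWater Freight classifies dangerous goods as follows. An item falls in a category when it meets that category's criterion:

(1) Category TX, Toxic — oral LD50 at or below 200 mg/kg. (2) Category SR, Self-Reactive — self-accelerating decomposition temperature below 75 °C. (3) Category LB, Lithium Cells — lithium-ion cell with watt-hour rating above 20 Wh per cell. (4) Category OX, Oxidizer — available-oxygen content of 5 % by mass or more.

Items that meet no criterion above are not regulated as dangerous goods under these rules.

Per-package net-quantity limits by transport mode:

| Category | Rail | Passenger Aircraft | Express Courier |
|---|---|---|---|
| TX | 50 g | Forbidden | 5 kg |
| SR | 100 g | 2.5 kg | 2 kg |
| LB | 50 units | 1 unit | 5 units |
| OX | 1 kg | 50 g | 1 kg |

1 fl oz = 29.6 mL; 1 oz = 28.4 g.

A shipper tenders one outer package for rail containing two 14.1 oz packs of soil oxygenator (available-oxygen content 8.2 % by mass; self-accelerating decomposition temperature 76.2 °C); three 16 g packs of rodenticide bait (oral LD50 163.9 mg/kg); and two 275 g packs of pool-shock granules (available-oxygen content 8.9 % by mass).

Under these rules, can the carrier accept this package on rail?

Soil oxygenator: available-oxygen content 8.2 % by mass ≥ 5 % by mass → Category OX (Oxidizer).
The rodenticide bait has oral LD50 163.9 mg/kg, which is ≤ 200 mg/kg, so it is Category TX (Toxic).
The pool-shock granules have available-oxygen content 8.9 % by mass, which is ≥ 5 % by mass, so they are Category OX (Oxidizer).
Category TX quantity: three 16 g packs = 48 g.
48 g ≤ 50 g (rail limit, Category TX) — within limit.
Total Category OX: (two 14.1 oz packs = 800.88 g) + (two 275 g packs = 550 g) = 1350.88 g.
That exceeds the Category OX rail limit of 1 kg.

No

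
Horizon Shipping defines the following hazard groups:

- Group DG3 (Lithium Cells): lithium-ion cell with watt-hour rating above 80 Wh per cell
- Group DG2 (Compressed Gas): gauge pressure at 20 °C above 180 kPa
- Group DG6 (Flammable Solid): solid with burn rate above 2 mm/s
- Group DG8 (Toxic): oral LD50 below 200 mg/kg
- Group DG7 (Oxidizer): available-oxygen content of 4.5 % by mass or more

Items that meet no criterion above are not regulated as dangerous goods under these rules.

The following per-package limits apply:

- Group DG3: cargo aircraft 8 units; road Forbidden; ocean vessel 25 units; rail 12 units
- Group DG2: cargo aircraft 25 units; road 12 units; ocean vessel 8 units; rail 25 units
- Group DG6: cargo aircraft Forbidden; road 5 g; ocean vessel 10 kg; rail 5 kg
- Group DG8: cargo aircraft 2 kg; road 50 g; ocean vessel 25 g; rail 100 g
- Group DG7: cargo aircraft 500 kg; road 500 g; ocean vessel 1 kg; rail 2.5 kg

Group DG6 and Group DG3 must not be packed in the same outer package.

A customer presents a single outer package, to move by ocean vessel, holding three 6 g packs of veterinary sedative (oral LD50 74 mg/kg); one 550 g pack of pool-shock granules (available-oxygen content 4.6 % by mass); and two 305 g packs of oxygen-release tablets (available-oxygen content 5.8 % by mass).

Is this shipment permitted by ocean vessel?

No

The veterinary sedative has oral LD50 74 mg/kg, which is < 200 mg/kg, so it is Group DG8 (Toxic).
With available-oxygen content 4.6 % by mass (≥ 4.5 % by mass), the pool-shock granules fall in Group DG7.
Oxygen-release tablets: available-oxygen content 5.8 % by mass ≥ 4.5 % by mass → Group DG7 (Oxidizer).
Total Group DG7: 550 g + (two 305 g packs = 610 g) = 1.16 kg.
That exceeds the Group DG7 ocean vessel limit of 1 kg.
Group DG8 quantity: three 6 g packs = 18 g.
18 g is within the ocean vessel limit of 25 g for Group DG8.
The segregation rule (Group DG6 with Group DG3) does not apply to Group DG7 with Group DG8.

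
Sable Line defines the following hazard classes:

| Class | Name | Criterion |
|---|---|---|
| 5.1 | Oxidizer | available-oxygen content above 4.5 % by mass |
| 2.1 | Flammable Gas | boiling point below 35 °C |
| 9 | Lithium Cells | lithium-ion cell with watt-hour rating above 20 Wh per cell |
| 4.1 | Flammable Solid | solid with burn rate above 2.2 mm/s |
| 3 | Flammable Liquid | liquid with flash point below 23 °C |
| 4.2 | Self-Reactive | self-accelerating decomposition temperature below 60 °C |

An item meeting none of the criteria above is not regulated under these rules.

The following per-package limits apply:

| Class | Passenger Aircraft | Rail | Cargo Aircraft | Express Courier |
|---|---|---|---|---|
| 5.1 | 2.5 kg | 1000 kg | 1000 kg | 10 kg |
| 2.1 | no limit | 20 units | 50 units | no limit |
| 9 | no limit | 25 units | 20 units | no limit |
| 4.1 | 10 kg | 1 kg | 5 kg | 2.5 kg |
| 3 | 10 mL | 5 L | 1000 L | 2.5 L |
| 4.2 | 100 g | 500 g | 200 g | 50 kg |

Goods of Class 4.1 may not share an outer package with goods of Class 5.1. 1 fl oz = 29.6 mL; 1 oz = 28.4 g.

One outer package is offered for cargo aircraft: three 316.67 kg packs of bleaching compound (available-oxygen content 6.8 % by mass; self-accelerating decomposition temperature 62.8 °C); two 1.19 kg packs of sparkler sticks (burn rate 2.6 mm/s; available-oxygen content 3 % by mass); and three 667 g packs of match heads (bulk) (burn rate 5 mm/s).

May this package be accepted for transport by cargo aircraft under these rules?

No

Bleaching compound: available-oxygen content 6.8 % by mass > 4.5 % by mass → Class 5.1 (Oxidizer).
The sparkler sticks have burn rate 2.6 mm/s, which is > 2.2 mm/s, so they are Class 4.1 (Flammable Solid).
With burn rate 5 mm/s (> 2.2 mm/s), the match heads (bulk) fall in Class 4.1.
Total Class 4.1: (two 1.19 kg packs = 2.38 kg) + (three 667 g packs = 2.001 kg) = 4.381 kg.
4.381 kg is within the cargo aircraft limit of 5 kg for Class 4.1.
Class 5.1 quantity: three 316.67 kg packs = 950.01 kg.
That is within the Class 5.1 cargo aircraft limit of 1000 kg.
Class 4.1 and Class 5.1 may not share an outer package.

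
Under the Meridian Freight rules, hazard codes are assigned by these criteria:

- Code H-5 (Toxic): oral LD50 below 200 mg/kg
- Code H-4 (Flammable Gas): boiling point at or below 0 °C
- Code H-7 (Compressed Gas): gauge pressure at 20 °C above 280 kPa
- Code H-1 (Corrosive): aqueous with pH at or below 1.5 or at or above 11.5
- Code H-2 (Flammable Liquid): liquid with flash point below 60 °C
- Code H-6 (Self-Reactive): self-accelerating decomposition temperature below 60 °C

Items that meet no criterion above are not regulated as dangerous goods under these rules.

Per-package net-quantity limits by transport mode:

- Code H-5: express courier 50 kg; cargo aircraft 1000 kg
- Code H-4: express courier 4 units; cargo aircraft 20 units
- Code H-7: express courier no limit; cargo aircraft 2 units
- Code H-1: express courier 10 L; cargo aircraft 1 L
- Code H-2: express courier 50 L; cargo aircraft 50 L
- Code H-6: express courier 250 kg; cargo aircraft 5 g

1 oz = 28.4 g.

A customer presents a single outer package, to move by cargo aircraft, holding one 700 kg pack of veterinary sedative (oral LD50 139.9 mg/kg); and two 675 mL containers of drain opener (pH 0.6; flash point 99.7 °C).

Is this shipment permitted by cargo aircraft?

The veterinary sedative has oral LD50 139.9 mg/kg, which is < 200 mg/kg, so it is Code H-5 (Toxic).
Drain opener: pH 0.6 ≤ 1.5 → Code H-1 (Corrosive).
Code H-1 quantity: two 675 mL containers = 1.35 L.
1.35 L > 1 L (cargo aircraft limit, Code H-1) — over the limit.
Code H-5 quantity: 700 kg.
700 kg is within the cargo aircraft limit of 1000 kg for Code H-5.

No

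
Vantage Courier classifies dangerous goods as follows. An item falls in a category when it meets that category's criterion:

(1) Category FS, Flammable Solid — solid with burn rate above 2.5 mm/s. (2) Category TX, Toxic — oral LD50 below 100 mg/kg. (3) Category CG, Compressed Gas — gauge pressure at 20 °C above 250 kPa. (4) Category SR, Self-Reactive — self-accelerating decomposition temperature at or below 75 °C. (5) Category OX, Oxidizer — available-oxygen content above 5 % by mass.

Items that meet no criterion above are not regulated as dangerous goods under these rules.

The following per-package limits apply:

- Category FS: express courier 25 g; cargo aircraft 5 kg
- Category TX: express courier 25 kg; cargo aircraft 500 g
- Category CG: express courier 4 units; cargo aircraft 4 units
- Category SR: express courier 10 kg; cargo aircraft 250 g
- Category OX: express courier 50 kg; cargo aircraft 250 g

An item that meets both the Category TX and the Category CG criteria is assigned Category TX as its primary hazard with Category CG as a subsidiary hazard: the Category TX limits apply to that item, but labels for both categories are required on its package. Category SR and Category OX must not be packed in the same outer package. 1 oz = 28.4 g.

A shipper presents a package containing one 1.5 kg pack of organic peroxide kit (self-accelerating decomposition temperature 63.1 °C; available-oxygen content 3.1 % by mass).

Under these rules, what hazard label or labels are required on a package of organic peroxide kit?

Self-accelerating decomposition temperature 63.1 °C meets the Category SR criterion (Self-Reactive), so the organic peroxide kit is Category SR.
Only the Category SR label is required.

Category SR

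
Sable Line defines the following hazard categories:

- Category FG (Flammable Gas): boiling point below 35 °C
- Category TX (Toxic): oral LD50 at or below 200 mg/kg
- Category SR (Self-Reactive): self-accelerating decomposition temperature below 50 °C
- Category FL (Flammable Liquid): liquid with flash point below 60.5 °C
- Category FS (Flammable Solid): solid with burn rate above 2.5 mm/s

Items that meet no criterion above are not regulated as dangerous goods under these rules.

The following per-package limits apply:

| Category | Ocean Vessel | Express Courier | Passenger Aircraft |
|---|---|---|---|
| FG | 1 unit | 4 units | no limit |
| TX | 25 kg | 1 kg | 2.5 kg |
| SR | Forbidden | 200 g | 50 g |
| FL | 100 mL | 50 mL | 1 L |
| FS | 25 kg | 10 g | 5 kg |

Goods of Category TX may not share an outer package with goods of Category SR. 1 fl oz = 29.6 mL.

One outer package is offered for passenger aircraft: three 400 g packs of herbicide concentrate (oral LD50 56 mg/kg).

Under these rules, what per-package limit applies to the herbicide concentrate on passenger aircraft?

The herbicide concentrate has oral LD50 56 mg/kg, which is ≤ 200 mg/kg, so it is Category TX (Toxic).
The passenger aircraft limit for Category TX is 2.5 kg.

2.5 kg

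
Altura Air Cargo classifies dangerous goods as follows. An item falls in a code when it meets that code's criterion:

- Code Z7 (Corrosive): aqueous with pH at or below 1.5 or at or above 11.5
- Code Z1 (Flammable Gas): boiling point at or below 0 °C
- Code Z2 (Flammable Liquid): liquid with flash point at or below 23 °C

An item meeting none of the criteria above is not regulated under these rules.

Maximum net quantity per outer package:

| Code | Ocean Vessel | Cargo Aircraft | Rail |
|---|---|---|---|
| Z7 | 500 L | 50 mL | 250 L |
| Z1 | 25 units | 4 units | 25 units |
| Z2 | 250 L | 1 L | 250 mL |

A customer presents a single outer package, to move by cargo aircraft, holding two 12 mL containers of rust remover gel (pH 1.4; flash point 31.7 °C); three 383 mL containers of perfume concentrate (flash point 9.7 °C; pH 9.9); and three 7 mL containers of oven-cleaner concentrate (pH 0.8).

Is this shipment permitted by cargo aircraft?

pH 1.4 meets the Code Z7 criterion (Corrosive), so the rust remover gel is Code Z7.
The perfume concentrate has flash point 9.7 °C, which is ≤ 23 °C, so it is Code Z2 (Flammable Liquid).
pH 0.8 meets the Code Z7 criterion (Corrosive), so the oven-cleaner concentrate is Code Z7.
Code Z2 quantity: three 383 mL containers = 1.149 L.
1.149 L > 1 L (cargo aircraft limit, Code Z2) — over the limit.
Total Code Z7: (two 12 mL containers = 24 mL) + (three 7 mL containers = 21 mL) = 45 mL.
45 mL ≤ 50 mL (cargo aircraft limit, Code Z7) — within limit.

No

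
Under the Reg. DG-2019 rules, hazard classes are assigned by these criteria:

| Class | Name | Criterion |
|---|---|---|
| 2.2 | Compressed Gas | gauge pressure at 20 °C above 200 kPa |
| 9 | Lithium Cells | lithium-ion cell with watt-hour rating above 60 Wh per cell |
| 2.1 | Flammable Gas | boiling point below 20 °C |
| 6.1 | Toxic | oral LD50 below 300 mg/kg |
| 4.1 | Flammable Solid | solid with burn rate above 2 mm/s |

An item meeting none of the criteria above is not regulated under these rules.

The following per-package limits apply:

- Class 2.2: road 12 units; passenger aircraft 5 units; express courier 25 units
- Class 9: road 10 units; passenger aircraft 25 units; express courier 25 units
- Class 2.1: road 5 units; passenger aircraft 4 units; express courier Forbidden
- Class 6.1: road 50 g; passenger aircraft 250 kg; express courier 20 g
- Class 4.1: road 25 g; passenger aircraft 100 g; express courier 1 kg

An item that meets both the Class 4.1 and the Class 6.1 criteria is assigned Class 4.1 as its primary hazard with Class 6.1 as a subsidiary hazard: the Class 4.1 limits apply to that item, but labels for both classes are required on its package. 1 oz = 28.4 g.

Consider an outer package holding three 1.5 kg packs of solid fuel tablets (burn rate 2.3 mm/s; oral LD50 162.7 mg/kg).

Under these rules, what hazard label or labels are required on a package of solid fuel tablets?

Class 4.1 and 6.1

The solid fuel tablets have burn rate 2.3 mm/s, which is > 2 mm/s, so they are Class 4.1 (Flammable Solid).
Oral LD50 162.7 mg/kg meets the Class 6.1 criterion (Toxic), so the solid fuel tablets are Class 6.1.
By the precedence rule Class 4.1 is primary and Class 6.1 is subsidiary, and that rule requires both labels on the package.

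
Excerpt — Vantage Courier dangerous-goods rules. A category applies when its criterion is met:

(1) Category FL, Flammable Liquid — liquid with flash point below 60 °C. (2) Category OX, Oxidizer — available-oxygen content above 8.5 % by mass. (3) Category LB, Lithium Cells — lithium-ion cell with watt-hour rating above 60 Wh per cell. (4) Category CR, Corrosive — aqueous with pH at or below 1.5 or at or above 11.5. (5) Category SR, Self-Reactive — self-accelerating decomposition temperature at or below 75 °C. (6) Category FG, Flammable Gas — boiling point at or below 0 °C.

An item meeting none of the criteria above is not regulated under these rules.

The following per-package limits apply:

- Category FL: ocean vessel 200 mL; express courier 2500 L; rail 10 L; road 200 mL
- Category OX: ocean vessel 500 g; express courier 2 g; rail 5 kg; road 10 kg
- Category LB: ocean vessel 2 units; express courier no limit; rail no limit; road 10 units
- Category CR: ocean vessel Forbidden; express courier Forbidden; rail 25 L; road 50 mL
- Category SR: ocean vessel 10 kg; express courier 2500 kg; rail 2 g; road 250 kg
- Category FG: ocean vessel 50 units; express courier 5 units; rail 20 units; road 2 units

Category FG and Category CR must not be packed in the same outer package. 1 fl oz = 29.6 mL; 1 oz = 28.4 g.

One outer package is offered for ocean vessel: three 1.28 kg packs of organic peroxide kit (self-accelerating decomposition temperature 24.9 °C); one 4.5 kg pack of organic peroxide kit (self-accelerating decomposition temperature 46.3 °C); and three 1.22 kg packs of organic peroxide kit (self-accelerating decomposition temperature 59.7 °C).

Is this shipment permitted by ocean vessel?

Organic peroxide kit: self-accelerating decomposition temperature 24.9 °C ≤ 75 °C → Category SR (Self-Reactive).
Organic peroxide kit: self-accelerating decomposition temperature 46.3 °C ≤ 75 °C → Category SR (Self-Reactive).
The organic peroxide kit has self-accelerating decomposition temperature 59.7 °C, which is ≤ 75 °C, so it is Category SR (Self-Reactive).
Category SR net quantity: (three 1.28 kg packs = 3.84 kg) + 4.5 kg + (three 1.22 kg packs = 3.66 kg) = 12 kg.
That exceeds the Category SR ocean vessel limit of 10 kg.

No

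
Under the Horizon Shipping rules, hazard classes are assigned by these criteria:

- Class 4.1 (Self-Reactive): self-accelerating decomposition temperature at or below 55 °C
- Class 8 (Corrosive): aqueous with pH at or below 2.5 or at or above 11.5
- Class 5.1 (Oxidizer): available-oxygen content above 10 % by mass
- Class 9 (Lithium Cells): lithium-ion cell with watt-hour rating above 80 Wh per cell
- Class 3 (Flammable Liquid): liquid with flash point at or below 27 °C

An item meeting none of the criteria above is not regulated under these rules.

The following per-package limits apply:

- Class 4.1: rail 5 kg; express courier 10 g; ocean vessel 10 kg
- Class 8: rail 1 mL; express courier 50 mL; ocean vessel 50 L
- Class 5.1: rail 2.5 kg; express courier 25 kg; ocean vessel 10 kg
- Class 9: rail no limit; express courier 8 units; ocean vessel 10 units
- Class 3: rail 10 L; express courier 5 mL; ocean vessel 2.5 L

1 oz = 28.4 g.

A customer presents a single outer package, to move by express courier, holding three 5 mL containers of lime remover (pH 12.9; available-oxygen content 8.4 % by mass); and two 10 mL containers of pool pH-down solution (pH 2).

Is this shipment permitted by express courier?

pH 12.9 meets the Class 8 criterion (Corrosive), so the lime remover is Class 8.
pH 2 meets the Class 8 criterion (Corrosive), so the pool pH-down solution is Class 8.
Total Class 8: (three 5 mL containers = 15 mL) + (two 10 mL containers = 20 mL) = 35 mL.
That is within the Class 8 express courier limit of 50 mL.

Yes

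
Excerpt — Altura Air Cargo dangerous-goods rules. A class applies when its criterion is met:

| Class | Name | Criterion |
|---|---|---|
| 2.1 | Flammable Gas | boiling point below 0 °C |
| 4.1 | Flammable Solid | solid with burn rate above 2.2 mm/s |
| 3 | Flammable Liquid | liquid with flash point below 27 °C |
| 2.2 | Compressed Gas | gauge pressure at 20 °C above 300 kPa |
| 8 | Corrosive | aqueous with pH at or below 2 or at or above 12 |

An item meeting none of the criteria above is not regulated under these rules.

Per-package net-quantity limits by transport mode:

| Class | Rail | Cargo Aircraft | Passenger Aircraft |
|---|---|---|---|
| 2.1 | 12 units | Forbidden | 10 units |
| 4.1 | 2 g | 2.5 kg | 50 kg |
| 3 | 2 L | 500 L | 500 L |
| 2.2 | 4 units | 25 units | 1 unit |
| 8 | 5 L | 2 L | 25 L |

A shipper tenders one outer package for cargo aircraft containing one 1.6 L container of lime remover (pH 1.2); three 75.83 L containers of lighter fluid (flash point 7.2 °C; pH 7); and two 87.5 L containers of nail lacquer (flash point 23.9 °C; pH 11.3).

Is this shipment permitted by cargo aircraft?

Lime remover: pH 1.2 ≤ 2 → Class 8 (Corrosive).
With flash point 7.2 °C (< 27 °C), the lighter fluid falls in Class 3.
Nail lacquer: flash point 23.9 °C < 27 °C → Class 3 (Flammable Liquid).
Class 3 net quantity: (three 75.83 L containers = 227.49 L) + (two 87.5 L containers = 175 L) = 402.49 L.
402.49 L is within the cargo aircraft limit of 500 L for Class 3.
Class 8 quantity: 1.6 L.
1.6 L is within the cargo aircraft limit of 2 L for Class 8.
Every hazard class is within its cargo aircraft limit and no segregation rule is violated.

Yes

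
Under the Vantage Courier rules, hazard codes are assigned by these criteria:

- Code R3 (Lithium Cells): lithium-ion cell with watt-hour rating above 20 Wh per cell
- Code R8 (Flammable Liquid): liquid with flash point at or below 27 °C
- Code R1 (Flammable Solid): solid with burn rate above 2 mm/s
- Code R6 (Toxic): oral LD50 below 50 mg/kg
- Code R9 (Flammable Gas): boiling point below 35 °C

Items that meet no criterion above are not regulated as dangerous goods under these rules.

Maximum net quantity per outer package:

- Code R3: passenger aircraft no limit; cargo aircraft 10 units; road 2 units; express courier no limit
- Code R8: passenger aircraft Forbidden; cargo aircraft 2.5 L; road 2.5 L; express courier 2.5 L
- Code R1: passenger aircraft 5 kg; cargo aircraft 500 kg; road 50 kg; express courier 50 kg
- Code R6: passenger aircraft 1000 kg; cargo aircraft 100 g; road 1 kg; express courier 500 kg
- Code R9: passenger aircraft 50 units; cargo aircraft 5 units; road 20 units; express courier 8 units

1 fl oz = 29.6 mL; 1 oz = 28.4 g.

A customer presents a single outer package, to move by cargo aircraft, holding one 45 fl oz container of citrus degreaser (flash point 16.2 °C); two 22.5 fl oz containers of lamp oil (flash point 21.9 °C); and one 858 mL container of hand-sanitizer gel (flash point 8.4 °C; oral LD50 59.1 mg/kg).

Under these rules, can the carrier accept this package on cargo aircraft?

Citrus degreaser: flash point 16.2 °C ≤ 27 °C → Code R8 (Flammable Liquid).
Flash point 21.9 °C meets the Code R8 criterion (Flammable Liquid), so the lamp oil is Code R8.
Flash point 8.4 °C meets the Code R8 criterion (Flammable Liquid), so the hand-sanitizer gel is Code R8.
Code R8 net quantity: (one 45 fl oz container = 1.332 L) + (two 22.5 fl oz containers = 1.332 L) + 858 mL = 3.522 L.
3.522 L exceeds the cargo aircraft limit of 2.5 L for Code R8.

No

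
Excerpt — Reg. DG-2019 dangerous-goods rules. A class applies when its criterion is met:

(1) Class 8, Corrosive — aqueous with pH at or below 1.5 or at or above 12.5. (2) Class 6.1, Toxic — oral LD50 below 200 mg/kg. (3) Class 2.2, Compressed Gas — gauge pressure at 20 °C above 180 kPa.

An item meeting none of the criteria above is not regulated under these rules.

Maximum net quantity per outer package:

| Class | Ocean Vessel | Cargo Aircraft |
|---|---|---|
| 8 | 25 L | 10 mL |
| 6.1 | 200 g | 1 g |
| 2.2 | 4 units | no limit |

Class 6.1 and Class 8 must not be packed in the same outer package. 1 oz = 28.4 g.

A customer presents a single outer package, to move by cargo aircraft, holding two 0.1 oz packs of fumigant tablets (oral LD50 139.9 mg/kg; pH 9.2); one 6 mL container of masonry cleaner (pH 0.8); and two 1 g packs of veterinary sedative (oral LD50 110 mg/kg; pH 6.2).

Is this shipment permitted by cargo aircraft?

No

With oral LD50 139.9 mg/kg (< 200 mg/kg), the fumigant tablets fall in Class 6.1.
pH 0.8 meets the Class 8 criterion (Corrosive), so the masonry cleaner is Class 8.
Oral LD50 110 mg/kg meets the Class 6.1 criterion (Toxic), so the veterinary sedative is Class 6.1.
Total Class 6.1: (two 0.1 oz packs = 5.68 g) + (two 1 g packs = 2 g) = 7.68 g.
7.68 g > 1 g (cargo aircraft limit, Class 6.1) — over the limit.
Class 8 quantity: 6 mL.
That is within the Class 8 cargo aircraft limit of 10 mL.
Class 6.1 and Class 8 may not share an outer package.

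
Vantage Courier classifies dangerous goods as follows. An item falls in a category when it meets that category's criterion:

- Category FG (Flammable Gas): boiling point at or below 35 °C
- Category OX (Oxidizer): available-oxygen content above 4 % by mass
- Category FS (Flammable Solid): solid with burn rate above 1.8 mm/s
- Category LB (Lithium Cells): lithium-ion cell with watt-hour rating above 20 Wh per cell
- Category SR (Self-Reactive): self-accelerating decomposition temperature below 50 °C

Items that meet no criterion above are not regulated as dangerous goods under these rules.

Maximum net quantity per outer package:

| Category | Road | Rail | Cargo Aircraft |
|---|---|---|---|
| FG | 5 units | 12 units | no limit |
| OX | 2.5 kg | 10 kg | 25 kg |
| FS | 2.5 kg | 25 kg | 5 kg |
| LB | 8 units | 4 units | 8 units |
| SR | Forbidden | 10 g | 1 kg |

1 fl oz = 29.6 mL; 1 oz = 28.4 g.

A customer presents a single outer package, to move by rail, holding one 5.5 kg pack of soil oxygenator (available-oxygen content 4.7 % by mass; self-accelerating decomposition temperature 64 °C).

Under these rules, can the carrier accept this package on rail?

Yes

With available-oxygen content 4.7 % by mass (> 4 % by mass), the soil oxygenator falls in Category OX.
Category OX quantity: 5.5 kg.
5.5 kg is within the rail limit of 10 kg for Category OX.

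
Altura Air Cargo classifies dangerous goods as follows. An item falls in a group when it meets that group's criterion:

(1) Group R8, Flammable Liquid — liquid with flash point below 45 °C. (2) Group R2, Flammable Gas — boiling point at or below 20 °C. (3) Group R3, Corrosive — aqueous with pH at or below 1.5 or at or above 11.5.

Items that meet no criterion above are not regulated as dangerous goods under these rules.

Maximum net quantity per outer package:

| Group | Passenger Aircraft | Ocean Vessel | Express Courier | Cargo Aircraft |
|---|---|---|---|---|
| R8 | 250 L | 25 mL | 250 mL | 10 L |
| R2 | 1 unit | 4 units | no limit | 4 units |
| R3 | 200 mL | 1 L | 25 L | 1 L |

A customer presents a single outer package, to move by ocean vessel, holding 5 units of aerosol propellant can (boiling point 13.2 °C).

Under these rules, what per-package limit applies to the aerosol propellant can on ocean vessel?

4 units

Aerosol propellant can: boiling point 13.2 °C ≤ 20 °C → Group R2 (Flammable Gas).
The ocean vessel limit for Group R2 is 4 units.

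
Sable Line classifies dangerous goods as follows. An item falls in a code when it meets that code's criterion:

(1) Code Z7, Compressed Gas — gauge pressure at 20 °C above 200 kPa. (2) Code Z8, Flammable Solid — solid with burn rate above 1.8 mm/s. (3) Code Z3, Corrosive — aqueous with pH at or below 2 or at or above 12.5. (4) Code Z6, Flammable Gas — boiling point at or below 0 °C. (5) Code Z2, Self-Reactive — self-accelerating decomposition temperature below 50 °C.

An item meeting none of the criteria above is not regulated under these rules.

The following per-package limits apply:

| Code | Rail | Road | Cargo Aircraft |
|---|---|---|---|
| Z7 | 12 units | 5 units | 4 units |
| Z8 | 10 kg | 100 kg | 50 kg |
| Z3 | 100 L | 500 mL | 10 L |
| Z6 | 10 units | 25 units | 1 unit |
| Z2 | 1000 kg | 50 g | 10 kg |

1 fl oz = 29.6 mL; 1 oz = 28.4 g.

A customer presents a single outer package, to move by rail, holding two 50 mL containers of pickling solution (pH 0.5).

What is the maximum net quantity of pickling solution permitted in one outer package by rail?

With pH 0.5 (≤ 2), the pickling solution falls in Code Z3.
The rail limit for Code Z3 is 100 L.

100 L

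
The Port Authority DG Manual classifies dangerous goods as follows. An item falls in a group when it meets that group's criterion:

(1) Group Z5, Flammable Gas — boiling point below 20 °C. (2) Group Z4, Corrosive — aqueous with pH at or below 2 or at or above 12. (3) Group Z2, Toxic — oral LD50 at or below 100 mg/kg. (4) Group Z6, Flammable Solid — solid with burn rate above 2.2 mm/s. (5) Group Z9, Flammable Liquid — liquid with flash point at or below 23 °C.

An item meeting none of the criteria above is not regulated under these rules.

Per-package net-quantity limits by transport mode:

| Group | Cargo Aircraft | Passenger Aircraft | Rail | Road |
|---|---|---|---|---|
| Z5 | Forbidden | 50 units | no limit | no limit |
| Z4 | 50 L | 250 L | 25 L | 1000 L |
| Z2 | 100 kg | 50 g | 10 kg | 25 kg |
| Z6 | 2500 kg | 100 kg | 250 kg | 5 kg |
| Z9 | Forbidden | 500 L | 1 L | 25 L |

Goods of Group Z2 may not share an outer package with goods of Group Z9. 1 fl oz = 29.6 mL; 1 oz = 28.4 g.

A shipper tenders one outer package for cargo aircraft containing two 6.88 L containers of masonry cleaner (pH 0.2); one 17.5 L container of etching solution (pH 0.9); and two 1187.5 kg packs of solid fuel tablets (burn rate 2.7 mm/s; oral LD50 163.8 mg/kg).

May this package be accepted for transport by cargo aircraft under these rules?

The masonry cleaner has pH 0.2, which is ≤ 2, so it is Group Z4 (Corrosive).
With pH 0.9 (≤ 2), the etching solution falls in Group Z4.
Burn rate 2.7 mm/s meets the Group Z6 criterion (Flammable Solid), so the solid fuel tablets are Group Z6.
Total Group Z4: (two 6.88 L containers = 13.76 L) + 17.5 L = 31.26 L.
31.26 L ≤ 50 L (cargo aircraft limit, Group Z4) — within limit.
Group Z6 quantity: two 1187.5 kg packs = 2375 kg.
2375 kg ≤ 2500 kg (cargo aircraft limit, Group Z6) — within limit.
The segregation rule (Group Z2 with Group Z9) does not apply to Group Z4 with Group Z6.
Every hazard group is within its cargo aircraft limit and no segregation rule is violated.

Yes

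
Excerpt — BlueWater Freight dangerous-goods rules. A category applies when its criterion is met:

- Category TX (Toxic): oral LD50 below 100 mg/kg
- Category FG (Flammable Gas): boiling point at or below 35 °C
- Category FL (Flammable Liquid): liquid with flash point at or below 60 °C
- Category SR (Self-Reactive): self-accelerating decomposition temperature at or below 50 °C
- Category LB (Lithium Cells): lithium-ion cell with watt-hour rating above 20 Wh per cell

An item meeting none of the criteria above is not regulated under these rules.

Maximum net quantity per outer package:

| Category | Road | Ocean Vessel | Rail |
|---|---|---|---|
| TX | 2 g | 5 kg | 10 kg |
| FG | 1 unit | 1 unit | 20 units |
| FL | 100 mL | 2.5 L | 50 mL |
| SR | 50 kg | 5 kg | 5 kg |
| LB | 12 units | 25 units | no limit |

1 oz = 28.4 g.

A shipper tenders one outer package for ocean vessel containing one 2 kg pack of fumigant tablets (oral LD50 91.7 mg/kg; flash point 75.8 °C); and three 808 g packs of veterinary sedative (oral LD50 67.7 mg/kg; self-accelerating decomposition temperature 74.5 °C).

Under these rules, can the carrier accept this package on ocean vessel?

Yes

The fumigant tablets have oral LD50 91.7 mg/kg, which is < 100 mg/kg, so they are Category TX (Toxic).
With oral LD50 67.7 mg/kg (< 100 mg/kg), the veterinary sedative falls in Category TX.
Category TX net quantity: 2 kg + (three 808 g packs = 2.424 kg) = 4.424 kg.
4.424 kg is within the ocean vessel limit of 5 kg for Category TX.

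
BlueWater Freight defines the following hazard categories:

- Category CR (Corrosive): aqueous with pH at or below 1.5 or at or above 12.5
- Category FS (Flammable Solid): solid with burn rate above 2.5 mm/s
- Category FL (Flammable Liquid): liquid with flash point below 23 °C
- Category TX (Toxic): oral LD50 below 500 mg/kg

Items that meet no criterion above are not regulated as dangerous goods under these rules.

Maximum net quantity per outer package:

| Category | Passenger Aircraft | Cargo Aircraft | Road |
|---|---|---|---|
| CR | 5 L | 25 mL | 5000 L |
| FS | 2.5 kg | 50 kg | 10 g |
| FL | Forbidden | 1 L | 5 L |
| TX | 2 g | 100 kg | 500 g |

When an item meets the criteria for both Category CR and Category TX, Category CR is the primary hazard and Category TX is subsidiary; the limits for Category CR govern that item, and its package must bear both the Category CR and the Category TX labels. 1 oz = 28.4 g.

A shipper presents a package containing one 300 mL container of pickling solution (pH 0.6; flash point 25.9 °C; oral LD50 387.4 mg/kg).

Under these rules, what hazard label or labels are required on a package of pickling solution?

The pickling solution has pH 0.6, which is ≤ 1.5, so it is Category CR (Corrosive).
Oral LD50 387.4 mg/kg meets the Category TX criterion (Toxic), so the pickling solution is Category TX.
By the precedence rule Category CR is primary and Category TX is subsidiary, and that rule requires both labels on the package.

Category CR and TX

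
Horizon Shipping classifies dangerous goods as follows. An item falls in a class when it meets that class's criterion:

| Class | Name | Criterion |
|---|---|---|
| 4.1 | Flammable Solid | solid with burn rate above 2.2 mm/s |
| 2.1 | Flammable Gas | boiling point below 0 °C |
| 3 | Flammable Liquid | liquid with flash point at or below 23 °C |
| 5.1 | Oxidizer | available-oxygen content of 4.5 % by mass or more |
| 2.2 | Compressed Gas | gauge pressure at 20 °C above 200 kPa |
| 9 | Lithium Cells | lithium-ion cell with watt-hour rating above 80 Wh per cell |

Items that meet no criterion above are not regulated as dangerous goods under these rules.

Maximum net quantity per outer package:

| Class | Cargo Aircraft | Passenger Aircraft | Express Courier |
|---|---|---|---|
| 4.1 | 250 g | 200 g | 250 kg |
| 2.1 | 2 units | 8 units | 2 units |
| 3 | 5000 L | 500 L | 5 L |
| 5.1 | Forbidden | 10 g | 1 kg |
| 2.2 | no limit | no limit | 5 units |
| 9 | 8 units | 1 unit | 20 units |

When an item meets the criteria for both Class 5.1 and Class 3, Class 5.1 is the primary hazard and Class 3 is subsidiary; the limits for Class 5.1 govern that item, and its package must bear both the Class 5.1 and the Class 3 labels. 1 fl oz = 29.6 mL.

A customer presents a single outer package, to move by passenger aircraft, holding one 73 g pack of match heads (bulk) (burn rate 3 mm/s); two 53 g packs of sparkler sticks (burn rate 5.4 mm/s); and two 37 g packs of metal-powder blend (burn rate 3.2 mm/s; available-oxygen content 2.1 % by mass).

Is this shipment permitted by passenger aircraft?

Burn rate 3 mm/s meets the Class 4.1 criterion (Flammable Solid), so the match heads (bulk) are Class 4.1.
The sparkler sticks have burn rate 5.4 mm/s, which is > 2.2 mm/s, so they are Class 4.1 (Flammable Solid).
Metal-powder blend: burn rate 3.2 mm/s > 2.2 mm/s → Class 4.1 (Flammable Solid).
Total Class 4.1: 73 g + (two 53 g packs = 106 g) + (two 37 g packs = 74 g) = 253 g.
That exceeds the Class 4.1 passenger aircraft limit of 200 g.

No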